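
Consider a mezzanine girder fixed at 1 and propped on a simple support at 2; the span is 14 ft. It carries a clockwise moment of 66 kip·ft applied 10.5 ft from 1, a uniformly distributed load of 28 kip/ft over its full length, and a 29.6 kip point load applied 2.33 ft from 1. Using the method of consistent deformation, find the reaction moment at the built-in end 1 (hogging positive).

Remove the prop at 2; the released (primary) structure is a cantilever built in at 1.
Deflection at 2 on the released cantilever, summing each load's contribution:
  clockwise couple 66 at a = 10.5: M₀a(2L − a)/(2EI) = 6064/EI
  UDL 28: wL⁴/(8EI) = 134456/EI
  point load 29.6 at a = 2.33: Pa²(3L − a)/(6EI) = 1062/EI
  δ_0 = 141582/EI
Flexibility coefficient — unit upward force at 2: δ_{22} = L³/(3EI) = 914.7/EI.
The prop prevents deflection at 2: R_2 = δ_0/δ_{22} = 141582/914.7 = 154.8 kip.
Moment equilibrium about 1: M_1 = Σ(load moments about 1) − R_2·L = 2879 − 154.8×14 = 711.9 kip·ft.

M_1 = 711.9 kip·ft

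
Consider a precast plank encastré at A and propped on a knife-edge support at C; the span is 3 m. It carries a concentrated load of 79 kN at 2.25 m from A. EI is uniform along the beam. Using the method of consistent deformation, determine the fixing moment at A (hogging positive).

M_A = 27.77 kN·m

Choose R_C as the redundant. The primary structure is the cantilever fixed at A.
Free-end deflection of the primary structure under the applied loading (downward +):
  point load 79 at a = 2.25: Pa²(3L − a)/(6EI) = 449.9/EI
Flexibility coefficient — unit upward force at C: δ_{CC} = L³/(3EI) = 9/EI.
The prop prevents deflection at C: R_C = δ_0/δ_{CC} = 449.9/9 = 49.99 kN.
Moment equilibrium about A: M_A = Σ(load moments about A) − R_C·L = 177.8 − 49.99×3 = 27.77 kN·m.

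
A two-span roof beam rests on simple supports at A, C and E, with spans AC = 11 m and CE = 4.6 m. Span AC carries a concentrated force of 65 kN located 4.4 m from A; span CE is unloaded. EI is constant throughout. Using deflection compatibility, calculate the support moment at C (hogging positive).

M_C = 84.7 kN·m

Insert a hinge at C; M_C is the redundant, and each span becomes simply supported.
Rotations at C on the released spans (each span's end-slope, ×1/EI):
  span AC: point load 65 at a = 4.4: Pab(L + a)/(6LEI) = 440.4/EI
  relative rotation θ_0 = (440.4 + 0)/EI = 440.4/EI
A unit hogging moment at C produces rotation L₁/(3EI) + L₂/(3EI) = 5.2/EI.
Slope continuity at C: θ_0 = M_C·5.2/EI, so M_C = 440.4/5.2 = 84.7 kN·m (hogging).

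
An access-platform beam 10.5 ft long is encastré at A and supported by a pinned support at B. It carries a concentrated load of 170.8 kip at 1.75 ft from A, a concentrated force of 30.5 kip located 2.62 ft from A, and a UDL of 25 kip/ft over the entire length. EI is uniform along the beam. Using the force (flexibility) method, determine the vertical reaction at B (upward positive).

R_B = 107.8 kip

Choose R_B as the redundant. The primary structure is the cantilever fixed at A.
Primary-structure tip deflection at B by superposition:
  point load 170.8 at a = 1.75: Pa²(3L − a)/(6EI) = 2594/EI
  point load 30.5 at a = 2.62: Pa²(3L − a)/(6EI) = 1008/EI
  UDL 25: wL⁴/(8EI) = 37985/EI
  δ_0 = 41586/EI
Tip deflection under a unit load at B: L³/(3EI) = 385.9/EI.
The prop prevents deflection at B: R_B = δ_0/δ_{BB} = 41586/385.9 = 107.8 kip.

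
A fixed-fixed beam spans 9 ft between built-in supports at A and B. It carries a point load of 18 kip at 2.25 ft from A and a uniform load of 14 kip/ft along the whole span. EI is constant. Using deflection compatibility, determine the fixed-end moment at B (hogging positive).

Take the two fixed-end moments M_A, M_B as redundants; the released structure is the simple span AB.
On the primary (simply-supported) span, the end slopes from the loading are:
  at A: point load 18 at a = 2.25: Pab(L + b)/(6LEI) = 79.73/EI
  at B: point load 18 at a = 2.25: Pab(L + a)/(6LEI) = 56.95/EI
  at A: UDL 14: wL³/(24EI) = 425.2/EI
  at B: UDL 14: wL³/(24EI) = 425.2/EI
  θ_A0 = 505/EI,  θ_B0 = 482.2/EI
Flexibility coefficients: a unit moment at one end gives L/(3EI) there and L/(6EI) at the far end, so f₁₁ = f₂₂ = 3/EI and f₁₂ = f₂₁ = 1.5/EI.
Compatibility — zero rotation at each built-in end:
  3 M_A + 1.5 M_B = 505
  1.5 M_A + 3 M_B = 482.2
Solving the pair gives M_A = 117.3 kip·ft and M_B = 102.1 kip·ft (hogging).

M_B = 102.1 kip·ft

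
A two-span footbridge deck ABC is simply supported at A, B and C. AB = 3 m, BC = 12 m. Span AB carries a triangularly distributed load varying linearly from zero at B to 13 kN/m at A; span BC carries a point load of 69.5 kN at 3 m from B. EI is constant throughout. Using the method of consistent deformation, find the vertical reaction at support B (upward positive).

Take M_B as the redundant. Released structure: two simple spans AB and BC with a hinge at B.
Rotations at B on the released spans (each span's end-slope, ×1/EI):
  span AB: triangular load, peak 13: 7w₀L³/(360EI) = 6.825/EI
  span BC: point load 69.5 at a = 3: Pab(L + b)/(6LEI) = 547.3/EI
  relative rotation θ_0 = (6.825 + 547.3)/EI = 554.1/EI
A unit hogging moment at B produces rotation L₁/(3EI) + L₂/(3EI) = 5/EI.
Slope continuity at B: θ_0 = M_B·5/EI, so M_B = 554.1/5 = 110.8 kN·m (hogging).
Span AB, ΣM about A with M_B applied at B: R_B^{AB}·3 = 19.5 + 110.8, so R_B^{AB} = 43.44 kN and R_A = 19.5 − 43.44 = -23.94 kN.
Span BC, ΣM about C: R_B^{BC}·12 = 625.5 + 110.8, so R_B^{BC} = 61.36 kN and R_C = 69.5 − 61.36 = 8.139 kN.
R_B = 43.44 + 61.36 = 104.8 kN.

R_B = 104.8 kN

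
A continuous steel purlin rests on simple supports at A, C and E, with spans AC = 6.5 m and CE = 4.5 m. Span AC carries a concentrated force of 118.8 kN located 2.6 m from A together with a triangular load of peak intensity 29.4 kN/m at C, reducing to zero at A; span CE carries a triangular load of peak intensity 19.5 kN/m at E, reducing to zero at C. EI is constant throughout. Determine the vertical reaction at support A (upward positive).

Insert a hinge at C; M_C is the redundant, and each span becomes simply supported.
Rotations at C on the released spans (each span's end-slope, ×1/EI):
  span AC: point load 118.8 at a = 2.6: Pab(L + a)/(6LEI) = 281.1/EI
  span AC: triangular load, peak 29.4: w₀L³/(45EI) = 179.4/EI
  span CE: triangular load, peak 19.5: 7w₀L³/(360EI) = 34.55/EI
  relative rotation θ_0 = (460.5 + 34.55)/EI = 495.1/EI
A unit hogging moment at C produces rotation L₁/(3EI) + L₂/(3EI) = 3.667/EI.
Compatibility: M_C·(L₁+L₂)/(3EI) = θ_0, giving M_C = 135 kN·m (hogging).
Span AC, ΣM about A with M_C applied at C: R_C^{AC}·6.5 = 722.9 + 135, so R_C^{AC} = 132 kN and R_A = 214.3 − 132 = 82.36 kN.

R_A = 82.36 kN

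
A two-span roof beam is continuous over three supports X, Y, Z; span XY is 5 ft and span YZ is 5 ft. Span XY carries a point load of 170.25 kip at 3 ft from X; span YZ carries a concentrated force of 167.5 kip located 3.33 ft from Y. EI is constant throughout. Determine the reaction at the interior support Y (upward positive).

R_Y = 215.6 kip

Release continuity at Y by inserting a hinge; the redundant is the internal moment M_Y. The primary structure is two simply-supported spans XY and YZ.
End slopes at the hinge Y, treating each span as simply supported:
  span XY: point load 170.25 at a = 3: Pab(L + a)/(6LEI) = 272.4/EI
  span YZ: point load 167.5 at a = 3.33: Pab(L + b)/(6LEI) = 207.1/EI
  relative rotation θ_0 = (272.4 + 207.1)/EI = 479.5/EI
A unit hogging moment at Y produces rotation L₁/(3EI) + L₂/(3EI) = 3.333/EI.
Compatibility: M_Y·(L₁+L₂)/(3EI) = θ_0, giving M_Y = 143.8 kip·ft (hogging).
Span XY, ΣM about X with M_Y applied at Y: R_Y^{XY}·5 = 510.8 + 143.8, so R_Y^{XY} = 130.9 kip and R_X = 170.2 − 130.9 = 39.33 kip.
Span YZ, ΣM about Z: R_Y^{YZ}·5 = 279.7 + 143.8, so R_Y^{YZ} = 84.71 kip and R_Z = 167.5 − 84.71 = 82.79 kip.
R_Y = 130.9 + 84.71 = 215.6 kip.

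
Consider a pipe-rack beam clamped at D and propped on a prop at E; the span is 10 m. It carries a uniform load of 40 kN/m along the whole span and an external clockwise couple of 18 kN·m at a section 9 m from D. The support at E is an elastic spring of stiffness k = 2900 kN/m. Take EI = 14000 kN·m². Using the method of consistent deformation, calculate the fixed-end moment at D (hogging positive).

M_D = 513.1 kN·m

Choose R_E as the redundant. The primary structure is the cantilever fixed at D.
Primary-structure tip deflection at E by superposition:
  UDL 40: wL⁴/(8EI) = 50000/EI
  clockwise couple 18 at a = 9: M₀a(2L − a)/(2EI) = 891/EI
  δ_0 = 50891/EI
Flexibility coefficient — unit upward force at E: δ_{EE} = L³/(3EI) = 333.3/EI.
With EI = 14000 kN·m²: δ_0 = 3.6351 m and δ_{EE} = 0.02381 m/kN.
Compatibility — the spring shortens by R_E/k under the reaction it provides: δ_0 − R_E·δ_{EE} = R_E/k. With 1/k = 0.000345 m/kN, R_E = δ_0 / (δ_{EE} + 1/k) = 3.6351 / (0.02381 + 0.000345) = 150.5 kN.
Moment equilibrium about D: M_D = Σ(load moments about D) − R_E·L = 2018 − 150.5×10 = 513.1 kN·m.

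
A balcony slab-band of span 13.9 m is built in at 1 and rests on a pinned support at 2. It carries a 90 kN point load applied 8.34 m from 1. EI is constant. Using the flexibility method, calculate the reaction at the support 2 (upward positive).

R_2 = 38.88 kN

Choose R_2 as the redundant. The primary structure is the cantilever fixed at 1.
Free-end deflection of the primary structure under the applied loading (downward +):
  point load 90 at a = 8.34: Pa²(3L − a)/(6EI) = 34806/EI
Tip deflection under a unit load at 2: L³/(3EI) = 895.2/EI.
Compatibility at 2: δ_0 − R_2·δ_{22} = 0, so R_2 = 34806/895.2 = 38.88 kN.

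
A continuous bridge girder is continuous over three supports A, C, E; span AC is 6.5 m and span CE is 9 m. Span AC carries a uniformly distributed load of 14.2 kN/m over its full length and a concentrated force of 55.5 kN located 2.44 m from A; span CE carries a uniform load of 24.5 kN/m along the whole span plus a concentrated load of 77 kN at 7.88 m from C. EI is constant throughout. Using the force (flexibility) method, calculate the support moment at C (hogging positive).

M_C = 224.5 kN·m

Release continuity at C by inserting a hinge; the redundant is the internal moment M_C. The primary structure is two simply-supported spans AC and CE.
End slopes at the hinge C, treating each span as simply supported:
  span AC: UDL 14.2: wL³/(24EI) = 162.5/EI
  span AC: point load 55.5 at a = 2.44: Pab(L + a)/(6LEI) = 126/EI
  span CE: UDL 24.5: wL³/(24EI) = 744.2/EI
  span CE: point load 77 at a = 7.88: Pab(L + b)/(6LEI) = 127.4/EI
  relative rotation θ_0 = (288.5 + 871.5)/EI = 1160/EI
A unit hogging moment at C produces rotation L₁/(3EI) + L₂/(3EI) = 5.167/EI.
Slope continuity at C: θ_0 = M_C·5.167/EI, so M_C = 1160/5.167 = 224.5 kN·m (hogging).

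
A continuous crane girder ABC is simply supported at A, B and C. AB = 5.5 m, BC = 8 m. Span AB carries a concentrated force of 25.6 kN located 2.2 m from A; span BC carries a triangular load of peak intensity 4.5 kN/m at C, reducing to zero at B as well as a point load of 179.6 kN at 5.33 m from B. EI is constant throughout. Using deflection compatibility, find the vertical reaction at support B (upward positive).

R_B = 120.9 kN

Take M_B as the redundant. Released structure: two simple spans AB and BC with a hinge at B.
End slopes at the hinge B, treating each span as simply supported:
  span AB: point load 25.6 at a = 2.2: Pab(L + a)/(6LEI) = 43.37/EI
  span BC: triangular load, peak 4.5: 7w₀L³/(360EI) = 44.8/EI
  span BC: point load 179.6 at a = 5.33: Pab(L + b)/(6LEI) = 568.2/EI
  relative rotation θ_0 = (43.37 + 613)/EI = 656.3/EI
A unit hogging moment at B produces rotation L₁/(3EI) + L₂/(3EI) = 4.5/EI.
Slope continuity at B: θ_0 = M_B·4.5/EI, so M_B = 656.3/4.5 = 145.8 kN·m (hogging).
Span AB, ΣM about A with M_B applied at B: R_B^{AB}·5.5 = 56.32 + 145.8, so R_B^{AB} = 36.76 kN and R_A = 25.6 − 36.76 = -11.16 kN.
Span BC, ΣM about C: R_B^{BC}·8 = 527.5 + 145.8, so R_B^{BC} = 84.17 kN and R_C = 197.6 − 84.17 = 113.4 kN.
R_B = 36.76 + 84.17 = 120.9 kN.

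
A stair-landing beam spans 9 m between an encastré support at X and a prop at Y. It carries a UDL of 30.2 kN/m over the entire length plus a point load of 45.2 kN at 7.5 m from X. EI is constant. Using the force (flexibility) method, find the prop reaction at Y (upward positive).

R_Y = 135.9 kN

Remove the prop at Y; the released (primary) structure is a cantilever built in at X.
Free-end deflection of the primary structure under the applied loading (downward +):
  UDL 30.2: wL⁴/(8EI) = 24768/EI
  point load 45.2 at a = 7.5: Pa²(3L − a)/(6EI) = 8263/EI
  δ_0 = 33031/EI
Flexibility coefficient — unit upward force at Y: δ_{YY} = L³/(3EI) = 243/EI.
Compatibility at Y: δ_0 − R_Y·δ_{YY} = 0, so R_Y = 33031/243 = 135.9 kN.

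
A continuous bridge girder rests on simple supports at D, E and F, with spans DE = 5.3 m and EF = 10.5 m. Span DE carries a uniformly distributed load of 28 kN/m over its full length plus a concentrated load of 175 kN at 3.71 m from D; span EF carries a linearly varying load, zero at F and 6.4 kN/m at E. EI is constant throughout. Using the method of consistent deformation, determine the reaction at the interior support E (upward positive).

R_E = 253.1 kN

Insert a hinge at E; M_E is the redundant, and each span becomes simply supported.
End slopes at the hinge E, treating each span as simply supported:
  span DE: UDL 28: wL³/(24EI) = 173.7/EI
  span DE: point load 175 at a = 3.71: Pab(L + a)/(6LEI) = 292.5/EI
  span EF: triangular load, peak 6.4: w₀L³/(45EI) = 164.6/EI
  relative rotation θ_0 = (466.2 + 164.6)/EI = 630.8/EI
A unit hogging moment at E produces rotation L₁/(3EI) + L₂/(3EI) = 5.267/EI.
Slope continuity at E: θ_0 = M_E·5.267/EI, so M_E = 630.8/5.267 = 119.8 kN·m (hogging).
Span DE, ΣM about D with M_E applied at E: R_E^{DE}·5.3 = 1043 + 119.8, so R_E^{DE} = 219.3 kN and R_D = 323.4 − 219.3 = 104.1 kN.
Span EF, ΣM about F: R_E^{EF}·10.5 = 235.2 + 119.8, so R_E^{EF} = 33.81 kN and R_F = 33.6 − 33.81 = -0.2072 kN.
R_E = 219.3 + 33.81 = 253.1 kN.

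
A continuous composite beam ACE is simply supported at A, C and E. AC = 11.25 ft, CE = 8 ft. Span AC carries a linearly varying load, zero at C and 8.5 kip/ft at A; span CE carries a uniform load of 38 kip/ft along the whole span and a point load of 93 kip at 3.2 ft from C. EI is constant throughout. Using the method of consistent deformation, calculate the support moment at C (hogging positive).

M_C = 222.4 kip·ft

Take M_C as the redundant. Released structure: two simple spans AC and CE with a hinge at C.
End slopes at the hinge C, treating each span as simply supported:
  span AC: triangular load, peak 8.5: 7w₀L³/(360EI) = 235.3/EI
  span CE: UDL 38: wL³/(24EI) = 810.7/EI
  span CE: point load 93 at a = 3.2: Pab(L + b)/(6LEI) = 380.9/EI
  relative rotation θ_0 = (235.3 + 1192)/EI = 1427/EI
A unit hogging moment at C produces rotation L₁/(3EI) + L₂/(3EI) = 6.417/EI.
Slope continuity at C: θ_0 = M_C·6.417/EI, so M_C = 1427/6.417 = 222.4 kip·ft (hogging).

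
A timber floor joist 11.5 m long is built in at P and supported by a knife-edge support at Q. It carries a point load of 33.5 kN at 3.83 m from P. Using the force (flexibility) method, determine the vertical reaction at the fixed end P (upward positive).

R_P = 28.55 kN

Remove the prop at Q; the released (primary) structure is a cantilever built in at P.
Downward deflection at the released point Q due to the loads:
  point load 33.5 at a = 3.83: Pa²(3L − a)/(6EI) = 2512/EI
Tip deflection under a unit load at Q: L³/(3EI) = 507/EI.
The prop prevents deflection at Q: R_Q = δ_0/δ_{QQ} = 2512/507 = 4.955 kN.
Vertical equilibrium: R_P = ΣP − R_Q = 33.5 − 4.955 = 28.55 kN.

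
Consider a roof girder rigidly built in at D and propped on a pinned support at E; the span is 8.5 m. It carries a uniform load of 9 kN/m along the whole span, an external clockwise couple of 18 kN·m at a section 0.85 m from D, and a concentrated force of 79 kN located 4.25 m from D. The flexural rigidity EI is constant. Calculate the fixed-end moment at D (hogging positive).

M_D = 220.1 kN·m

Choose R_E as the redundant. The primary structure is the cantilever fixed at D.
Primary-structure tip deflection at E by superposition:
  UDL 9: wL⁴/(8EI) = 5873/EI
  clockwise couple 18 at a = 0.85: M₀a(2L − a)/(2EI) = 123.5/EI
  point load 79 at a = 4.25: Pa²(3L − a)/(6EI) = 5054/EI
  δ_0 = 11050/EI
Tip deflection under a unit load at E: L³/(3EI) = 204.7/EI.
Compatibility at E: δ_0 − R_E·δ_{EE} = 0, so R_E = 11050/204.7 = 53.98 kN.
Moment equilibrium about D: M_D = Σ(load moments about D) − R_E·L = 678.9 − 53.98×8.5 = 220.1 kN·m.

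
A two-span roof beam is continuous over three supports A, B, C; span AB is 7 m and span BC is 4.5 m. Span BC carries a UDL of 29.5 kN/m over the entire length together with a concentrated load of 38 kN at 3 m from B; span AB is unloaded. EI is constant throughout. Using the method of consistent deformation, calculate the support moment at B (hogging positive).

Insert a hinge at B; M_B is the redundant, and each span becomes simply supported.
Rotations at B on the released spans (each span's end-slope, ×1/EI):
  span BC: UDL 29.5: wL³/(24EI) = 112/EI
  span BC: point load 38 at a = 3: Pab(L + b)/(6LEI) = 38/EI
  relative rotation θ_0 = (0 + 150)/EI = 150/EI
A unit hogging moment at B produces rotation L₁/(3EI) + L₂/(3EI) = 3.833/EI.
Slope continuity at B: θ_0 = M_B·3.833/EI, so M_B = 150/3.833 = 39.13 kN·m (hogging).

M_B = 39.13 kN·m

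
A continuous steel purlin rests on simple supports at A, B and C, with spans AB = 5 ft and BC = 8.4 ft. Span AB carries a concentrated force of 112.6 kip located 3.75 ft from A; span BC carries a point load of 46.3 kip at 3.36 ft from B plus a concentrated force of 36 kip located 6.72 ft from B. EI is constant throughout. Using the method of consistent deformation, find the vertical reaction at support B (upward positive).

R_B = 151.2 kip

Insert a hinge at B; M_B is the redundant, and each span becomes simply supported.
Rotations at B on the released spans (each span's end-slope, ×1/EI):
  span AB: point load 112.6 at a = 3.75: Pab(L + a)/(6LEI) = 153.9/EI
  span BC: point load 46.3 at a = 3.36: Pab(L + b)/(6LEI) = 209.1/EI
  span BC: point load 36 at a = 6.72: Pab(L + b)/(6LEI) = 81.29/EI
  relative rotation θ_0 = (153.9 + 290.4)/EI = 444.3/EI
A unit hogging moment at B produces rotation L₁/(3EI) + L₂/(3EI) = 4.467/EI.
Compatibility: M_B·(L₁+L₂)/(3EI) = θ_0, giving M_B = 99.47 kip·ft (hogging).
Span AB, ΣM about A with M_B applied at B: R_B^{AB}·5 = 422.2 + 99.47, so R_B^{AB} = 104.3 kip and R_A = 112.6 − 104.3 = 8.255 kip.
Span BC, ΣM about C: R_B^{BC}·8.4 = 293.8 + 99.47, so R_B^{BC} = 46.82 kip and R_C = 82.3 − 46.82 = 35.48 kip.
R_B = 104.3 + 46.82 = 151.2 kip.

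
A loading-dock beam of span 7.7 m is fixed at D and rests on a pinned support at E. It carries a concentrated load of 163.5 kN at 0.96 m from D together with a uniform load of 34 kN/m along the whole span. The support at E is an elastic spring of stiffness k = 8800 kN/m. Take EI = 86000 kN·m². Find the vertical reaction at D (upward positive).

R_D = 329.6 kN

Take the reaction at E as the redundant and release it; the primary structure is a cantilever fixed at D.
Downward deflection at the released point E due to the loads:
  point load 163.5 at a = 0.96: Pa²(3L − a)/(6EI) = 556/EI
  UDL 34: wL⁴/(8EI) = 14940/EI
  δ_0 = 15496/EI
Flexibility coefficient — unit upward force at E: δ_{EE} = L³/(3EI) = 152.2/EI.
With EI = 86000 kN·m²: δ_0 = 0.18019 m and δ_{EE} = 0.00177 m/kN.
Compatibility — the spring shortens by R_E/k under the reaction it provides: δ_0 − R_E·δ_{EE} = R_E/k. With 1/k = 0.000114 m/kN, R_E = δ_0 / (δ_{EE} + 1/k) = 0.18019 / (0.00177 + 0.000114) = 95.68 kN.
Vertical equilibrium: R_D = ΣP − R_E = 425.3 − 95.68 = 329.6 kN.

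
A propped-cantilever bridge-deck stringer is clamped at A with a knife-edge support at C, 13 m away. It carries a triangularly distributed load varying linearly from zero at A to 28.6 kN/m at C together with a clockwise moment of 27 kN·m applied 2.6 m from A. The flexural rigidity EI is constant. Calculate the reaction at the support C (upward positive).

R_C = 103.4 kN

Take the reaction at C as the redundant and release it; the primary structure is a cantilever fixed at A.
Downward deflection at the released point C due to the loads:
  triangular load, peak 28.6 at the free end: 11w₀L⁴/(120EI) = 74877/EI
  clockwise couple 27 at a = 2.6: M₀a(2L − a)/(2EI) = 821.3/EI
  δ_0 = 75699/EI
Flexibility coefficient — unit upward force at C: δ_{CC} = L³/(3EI) = 732.3/EI.
The prop prevents deflection at C: R_C = δ_0/δ_{CC} = 75699/732.3 = 103.4 kN.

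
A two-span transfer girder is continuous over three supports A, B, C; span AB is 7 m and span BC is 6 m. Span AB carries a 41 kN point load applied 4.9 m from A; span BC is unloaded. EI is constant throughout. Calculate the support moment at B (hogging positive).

M_B = 27.59 kN·m

Insert a hinge at B; M_B is the redundant, and each span becomes simply supported.
End slopes at the hinge B, treating each span as simply supported:
  span AB: point load 41 at a = 4.9: Pab(L + a)/(6LEI) = 119.5/EI
  relative rotation θ_0 = (119.5 + 0)/EI = 119.5/EI
A unit hogging moment at B produces rotation L₁/(3EI) + L₂/(3EI) = 4.333/EI.
Compatibility: M_B·(L₁+L₂)/(3EI) = θ_0, giving M_B = 27.59 kN·m (hogging).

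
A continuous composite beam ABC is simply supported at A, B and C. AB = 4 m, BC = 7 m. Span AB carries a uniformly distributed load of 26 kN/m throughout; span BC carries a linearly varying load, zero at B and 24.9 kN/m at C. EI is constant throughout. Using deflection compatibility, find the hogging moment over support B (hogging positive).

M_B = 64.2 kN·m

Take M_B as the redundant. Released structure: two simple spans AB and BC with a hinge at B.
End slopes at the hinge B, treating each span as simply supported:
  span AB: UDL 26: wL³/(24EI) = 69.33/EI
  span BC: triangular load, peak 24.9: 7w₀L³/(360EI) = 166.1/EI
  relative rotation θ_0 = (69.33 + 166.1)/EI = 235.4/EI
A unit hogging moment at B produces rotation L₁/(3EI) + L₂/(3EI) = 3.667/EI.
Compatibility: M_B·(L₁+L₂)/(3EI) = θ_0, giving M_B = 64.2 kN·m (hogging).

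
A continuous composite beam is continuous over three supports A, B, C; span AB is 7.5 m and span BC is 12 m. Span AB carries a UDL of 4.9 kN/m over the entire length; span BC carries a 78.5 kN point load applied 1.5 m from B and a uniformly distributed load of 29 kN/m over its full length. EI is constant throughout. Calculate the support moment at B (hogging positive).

M_B = 393.9 kN·m

Take M_B as the redundant. Released structure: two simple spans AB and BC with a hinge at B.
End slopes at the hinge B, treating each span as simply supported:
  span AB: UDL 4.9: wL³/(24EI) = 86.13/EI
  span BC: point load 78.5 at a = 1.5: Pab(L + b)/(6LEI) = 386.4/EI
  span BC: UDL 29: wL³/(24EI) = 2088/EI
  relative rotation θ_0 = (86.13 + 2474)/EI = 2560/EI
A unit hogging moment at B produces rotation L₁/(3EI) + L₂/(3EI) = 6.5/EI.
Compatibility: M_B·(L₁+L₂)/(3EI) = θ_0, giving M_B = 393.9 kN·m (hogging).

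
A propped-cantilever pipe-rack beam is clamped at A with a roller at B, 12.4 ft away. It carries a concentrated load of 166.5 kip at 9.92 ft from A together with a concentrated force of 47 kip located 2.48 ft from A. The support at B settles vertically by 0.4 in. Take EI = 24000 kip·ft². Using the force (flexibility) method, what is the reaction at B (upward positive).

R_B = 118.6 kip

Take the reaction at B as the redundant and release it; the primary structure is a cantilever fixed at A.
Primary-structure tip deflection at B by superposition:
  point load 166.5 at a = 9.92: Pa²(3L − a)/(6EI) = 74496/EI
  point load 47 at a = 2.48: Pa²(3L − a)/(6EI) = 1673/EI
  δ_0 = 76168/EI
Tip deflection under a unit load at B: L³/(3EI) = 635.5/EI.
With EI = 24000 kip·ft²: δ_0 = 3.1737 ft and δ_{BB} = 0.026481 ft/kip.
Compatibility — the beam at B must follow the support down by 0.03333 ft: δ_0 − R_B·δ_{BB} = 0.03333, so R_B = (3.1737 − 0.03333)/0.026481 = 118.6 kip.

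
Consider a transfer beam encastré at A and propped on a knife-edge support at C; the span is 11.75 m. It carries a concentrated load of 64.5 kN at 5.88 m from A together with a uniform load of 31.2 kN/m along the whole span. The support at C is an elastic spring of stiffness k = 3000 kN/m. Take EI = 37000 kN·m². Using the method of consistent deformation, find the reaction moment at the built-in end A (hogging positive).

M_A = 721.8 kN·m

Choose R_C as the redundant. The primary structure is the cantilever fixed at A.
Deflection at C on the released cantilever, summing each load's contribution:
  point load 64.5 at a = 5.88: Pa²(3L − a)/(6EI) = 10916/EI
  UDL 31.2: wL⁴/(8EI) = 74339/EI
  δ_0 = 85255/EI
Tip deflection under a unit load at C: L³/(3EI) = 540.7/EI.
With EI = 37000 kN·m²: δ_0 = 2.3042 m and δ_{CC} = 0.014615 m/kN.
Compatibility — the spring shortens by R_C/k under the reaction it provides: δ_0 − R_C·δ_{CC} = R_C/k. With 1/k = 0.000333 m/kN, R_C = δ_0 / (δ_{CC} + 1/k) = 2.3042 / (0.014615 + 0.000333) = 154.1 kN.
Moment equilibrium about A: M_A = Σ(load moments about A) − R_C·L = 2533 − 154.1×11.75 = 721.8 kN·m.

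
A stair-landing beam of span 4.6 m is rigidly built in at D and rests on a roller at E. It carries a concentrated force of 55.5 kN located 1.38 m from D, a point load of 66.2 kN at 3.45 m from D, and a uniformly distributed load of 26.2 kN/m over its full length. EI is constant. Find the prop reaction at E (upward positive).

Release the roller at E. Primary structure: cantilever fixed at D.
Primary-structure tip deflection at E by superposition:
  point load 55.5 at a = 1.38: Pa²(3L − a)/(6EI) = 218.8/EI
  point load 66.2 at a = 3.45: Pa²(3L − a)/(6EI) = 1359/EI
  UDL 26.2: wL⁴/(8EI) = 1466/EI
  δ_0 = 3044/EI
Tip deflection under a unit load at E: L³/(3EI) = 32.45/EI.
Compatibility at E: δ_0 − R_E·δ_{EE} = 0, so R_E = 3044/32.45 = 93.83 kN.

R_E = 93.83 kN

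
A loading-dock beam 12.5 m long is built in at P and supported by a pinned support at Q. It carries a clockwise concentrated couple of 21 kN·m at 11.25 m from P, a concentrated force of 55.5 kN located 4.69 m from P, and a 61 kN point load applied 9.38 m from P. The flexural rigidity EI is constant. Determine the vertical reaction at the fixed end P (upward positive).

R_P = 65.12 kN

Remove the prop at Q; the released (primary) structure is a cantilever built in at P.
Free-end deflection of the primary structure under the applied loading (downward +):
  clockwise couple 21 at a = 11.25: M₀a(2L − a)/(2EI) = 1624/EI
  point load 55.5 at a = 4.69: Pa²(3L − a)/(6EI) = 6676/EI
  point load 61 at a = 9.38: Pa²(3L − a)/(6EI) = 25154/EI
  δ_0 = 33453/EI
Tip deflection under a unit load at Q: L³/(3EI) = 651/EI.
Compatibility at Q: δ_0 − R_Q·δ_{QQ} = 0, so R_Q = 33453/651 = 51.38 kN.
Vertical equilibrium: R_P = ΣP − R_Q = 116.5 − 51.38 = 65.12 kN.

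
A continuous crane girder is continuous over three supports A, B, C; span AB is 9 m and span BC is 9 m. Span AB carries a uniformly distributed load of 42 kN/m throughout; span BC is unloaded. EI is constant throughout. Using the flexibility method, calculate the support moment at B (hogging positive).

Insert a hinge at B; M_B is the redundant, and each span becomes simply supported.
Rotations at B on the released spans (each span's end-slope, ×1/EI):
  span AB: UDL 42: wL³/(24EI) = 1276/EI
  relative rotation θ_0 = (1276 + 0)/EI = 1276/EI
A unit hogging moment at B produces rotation L₁/(3EI) + L₂/(3EI) = 6/EI.
Slope continuity at B: θ_0 = M_B·6/EI, so M_B = 1276/6 = 212.6 kN·m (hogging).

M_B = 212.6 kN·m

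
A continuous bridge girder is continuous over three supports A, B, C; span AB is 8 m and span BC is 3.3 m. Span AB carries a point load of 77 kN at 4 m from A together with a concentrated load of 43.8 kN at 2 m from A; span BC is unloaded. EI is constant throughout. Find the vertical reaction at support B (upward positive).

Release continuity at B by inserting a hinge; the redundant is the internal moment M_B. The primary structure is two simply-supported spans AB and BC.
Discontinuity in slope at B on the released structure — sum the simple-span end rotations:
  span AB: point load 77 at a = 4: Pab(L + a)/(6LEI) = 308/EI
  span AB: point load 43.8 at a = 2: Pab(L + a)/(6LEI) = 109.5/EI
  relative rotation θ_0 = (417.5 + 0)/EI = 417.5/EI
A unit hogging moment at B produces rotation L₁/(3EI) + L₂/(3EI) = 3.767/EI.
Slope continuity at B: θ_0 = M_B·3.767/EI, so M_B = 417.5/3.767 = 110.8 kN·m (hogging).
Span AB, ΣM about A with M_B applied at B: R_B^{AB}·8 = 395.6 + 110.8, so R_B^{AB} = 63.31 kN and R_A = 120.8 − 63.31 = 57.49 kN.
Span BC, ΣM about C: R_B^{BC}·3.3 = 0 + 110.8, so R_B^{BC} = 33.59 kN and R_C = 0 − 33.59 = -33.59 kN.
R_B = 63.31 + 33.59 = 96.89 kN.

R_B = 96.89 kN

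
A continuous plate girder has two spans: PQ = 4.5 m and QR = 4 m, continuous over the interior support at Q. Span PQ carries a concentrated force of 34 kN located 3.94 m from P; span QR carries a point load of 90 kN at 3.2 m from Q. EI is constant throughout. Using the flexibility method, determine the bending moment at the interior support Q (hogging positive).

M_Q = 24.54 kN·m

Release continuity at Q by inserting a hinge; the redundant is the internal moment M_Q. The primary structure is two simply-supported spans PQ and QR.
Discontinuity in slope at Q on the released structure — sum the simple-span end rotations:
  span PQ: point load 34 at a = 3.94: Pab(L + a)/(6LEI) = 23.45/EI
  span QR: point load 90 at a = 3.2: Pab(L + b)/(6LEI) = 46.08/EI
  relative rotation θ_0 = (23.45 + 46.08)/EI = 69.53/EI
A unit hogging moment at Q produces rotation L₁/(3EI) + L₂/(3EI) = 2.833/EI.
Slope continuity at Q: θ_0 = M_Q·2.833/EI, so M_Q = 69.53/2.833 = 24.54 kN·m (hogging).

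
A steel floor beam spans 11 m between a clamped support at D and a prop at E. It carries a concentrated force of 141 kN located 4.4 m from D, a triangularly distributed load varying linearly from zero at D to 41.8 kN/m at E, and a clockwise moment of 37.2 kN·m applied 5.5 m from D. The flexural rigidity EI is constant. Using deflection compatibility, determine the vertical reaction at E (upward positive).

R_E = 159.6 kN

Release the roller at E. Primary structure: cantilever fixed at D.
Deflection at E on the released cantilever, summing each load's contribution:
  point load 141 at a = 4.4: Pa²(3L − a)/(6EI) = 13012/EI
  triangular load, peak 41.8 at the free end: 11w₀L⁴/(120EI) = 56099/EI
  clockwise couple 37.2 at a = 5.5: M₀a(2L − a)/(2EI) = 1688/EI
  δ_0 = 70799/EI
Tip deflection under a unit load at E: L³/(3EI) = 443.7/EI.
Compatibility at E: δ_0 − R_E·δ_{EE} = 0, so R_E = 70799/443.7 = 159.6 kN.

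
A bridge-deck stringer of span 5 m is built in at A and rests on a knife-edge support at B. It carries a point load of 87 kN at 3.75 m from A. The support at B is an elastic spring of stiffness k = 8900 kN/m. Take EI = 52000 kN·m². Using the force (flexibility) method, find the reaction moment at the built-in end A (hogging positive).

Choose R_B as the redundant. The primary structure is the cantilever fixed at A.
Primary-structure tip deflection at B by superposition:
  point load 87 at a = 3.75: Pa²(3L − a)/(6EI) = 2294/EI
Tip deflection under a unit load at B: L³/(3EI) = 41.67/EI.
With EI = 52000 kN·m²: δ_0 = 0.044114 m and δ_{BB} = 0.000801 m/kN.
Compatibility — the spring shortens by R_B/k under the reaction it provides: δ_0 − R_B·δ_{BB} = R_B/k. With 1/k = 0.000112 m/kN, R_B = δ_0 / (δ_{BB} + 1/k) = 0.044114 / (0.000801 + 0.000112) = 48.28 kN.
Moment equilibrium about A: M_A = Σ(load moments about A) − R_B·L = 326.2 − 48.28×5 = 84.83 kN·m.

M_A = 84.83 kN·m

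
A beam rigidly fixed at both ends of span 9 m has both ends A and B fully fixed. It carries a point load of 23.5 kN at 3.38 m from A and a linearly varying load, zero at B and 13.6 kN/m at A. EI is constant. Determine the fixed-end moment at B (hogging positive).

Release both end moments; the primary structure is a simply-supported span AB with redundants M_A and M_B.
End rotations of the released simple span under the applied load (×1/EI):
  at A: point load 23.5 at a = 3.38: Pab(L + b)/(6LEI) = 120.9/EI
  at B: point load 23.5 at a = 3.38: Pab(L + a)/(6LEI) = 102.3/EI
  at A: triangular load, peak 13.6: w₀L³/(45EI) = 220.3/EI
  at B: triangular load, peak 13.6: 7w₀L³/(360EI) = 192.8/EI
  θ_A0 = 341.2/EI,  θ_B0 = 295.1/EI
Flexibility coefficients: a unit moment at one end gives L/(3EI) there and L/(6EI) at the far end, so f₁₁ = f₂₂ = 3/EI and f₁₂ = f₂₁ = 1.5/EI.
Compatibility — zero rotation at each built-in end:
  3 M_A + 1.5 M_B = 341.2
  1.5 M_A + 3 M_B = 295.1
Solving the pair gives M_A = 86.05 kN·m and M_B = 55.35 kN·m (hogging).

M_B = 55.35 kN·m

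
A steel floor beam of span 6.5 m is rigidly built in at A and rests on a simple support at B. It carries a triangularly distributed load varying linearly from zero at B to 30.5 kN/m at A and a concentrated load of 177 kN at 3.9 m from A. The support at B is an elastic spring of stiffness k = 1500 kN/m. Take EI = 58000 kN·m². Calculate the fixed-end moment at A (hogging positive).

Choose R_B as the redundant. The primary structure is the cantilever fixed at A.
Free-end deflection of the primary structure under the applied loading (downward +):
  triangular load, peak 30.5 at the fixed end: w₀L⁴/(30EI) = 1815/EI
  point load 177 at a = 3.9: Pa²(3L − a)/(6EI) = 7000/EI
  δ_0 = 8814/EI
Tip deflection under a unit load at B: L³/(3EI) = 91.54/EI.
With EI = 58000 kN·m²: δ_0 = 0.15197 m and δ_{BB} = 0.001578 m/kN.
Compatibility — the spring shortens by R_B/k under the reaction it provides: δ_0 − R_B·δ_{BB} = R_B/k. With 1/k = 0.000667 m/kN, R_B = δ_0 / (δ_{BB} + 1/k) = 0.15197 / (0.001578 + 0.000667) = 67.7 kN.
Moment equilibrium about A: M_A = Σ(load moments about A) − R_B·L = 905.1 − 67.7×6.5 = 465.1 kN·m.

M_A = 465.1 kN·m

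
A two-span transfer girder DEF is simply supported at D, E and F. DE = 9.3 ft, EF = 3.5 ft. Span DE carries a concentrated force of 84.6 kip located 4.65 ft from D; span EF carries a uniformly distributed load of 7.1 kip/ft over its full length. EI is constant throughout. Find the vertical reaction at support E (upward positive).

Release continuity at E by inserting a hinge; the redundant is the internal moment M_E. The primary structure is two simply-supported spans DE and EF.
Discontinuity in slope at E on the released structure — sum the simple-span end rotations:
  span DE: point load 84.6 at a = 4.65: Pab(L + a)/(6LEI) = 457.3/EI
  span EF: UDL 7.1: wL³/(24EI) = 12.68/EI
  relative rotation θ_0 = (457.3 + 12.68)/EI = 470/EI
A unit hogging moment at E produces rotation L₁/(3EI) + L₂/(3EI) = 4.267/EI.
Compatibility: M_E·(L₁+L₂)/(3EI) = θ_0, giving M_E = 110.2 kip·ft (hogging).
Span DE, ΣM about D with M_E applied at E: R_E^{DE}·9.3 = 393.4 + 110.2, so R_E^{DE} = 54.14 kip and R_D = 84.6 − 54.14 = 30.46 kip.
Span EF, ΣM about F: R_E^{EF}·3.5 = 43.49 + 110.2, so R_E^{EF} = 43.9 kip and R_F = 24.85 − 43.9 = -19.05 kip.
R_E = 54.14 + 43.9 = 98.04 kip.

R_E = 98.04 kip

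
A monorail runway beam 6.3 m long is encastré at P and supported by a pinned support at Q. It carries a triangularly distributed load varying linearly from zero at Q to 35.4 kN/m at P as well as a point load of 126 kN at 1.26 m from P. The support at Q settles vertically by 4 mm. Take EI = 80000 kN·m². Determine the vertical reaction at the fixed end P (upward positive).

R_P = 212 kN

Choose R_Q as the redundant. The primary structure is the cantilever fixed at P.
Primary-structure tip deflection at Q by superposition:
  triangular load, peak 35.4 at the fixed end: w₀L⁴/(30EI) = 1859/EI
  point load 126 at a = 1.26: Pa²(3L − a)/(6EI) = 588.1/EI
  δ_0 = 2447/EI
Flexibility coefficient — unit upward force at Q: δ_{QQ} = L³/(3EI) = 83.35/EI.
With EI = 80000 kN·m²: δ_0 = 0.030587 m and δ_{QQ} = 0.001042 m/kN.
Compatibility — the beam at Q must follow the support down by 0.004 m: δ_0 − R_Q·δ_{QQ} = 0.004, so R_Q = (0.030587 − 0.004)/0.001042 = 25.52 kN.
Vertical equilibrium: R_P = ΣP − R_Q = 237.5 − 25.52 = 212 kN.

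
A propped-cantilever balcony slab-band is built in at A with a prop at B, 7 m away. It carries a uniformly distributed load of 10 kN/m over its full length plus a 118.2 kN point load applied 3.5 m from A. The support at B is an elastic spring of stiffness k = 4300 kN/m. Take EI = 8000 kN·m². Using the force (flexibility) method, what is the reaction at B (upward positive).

R_B = 62.18 kN

Choose R_B as the redundant. The primary structure is the cantilever fixed at A.
Free-end deflection of the primary structure under the applied loading (downward +):
  UDL 10: wL⁴/(8EI) = 3001/EI
  point load 118.2 at a = 3.5: Pa²(3L − a)/(6EI) = 4223/EI
  δ_0 = 7224/EI
Tip deflection under a unit load at B: L³/(3EI) = 114.3/EI.
With EI = 8000 kN·m²: δ_0 = 0.90305 m and δ_{BB} = 0.014292 m/kN.
Compatibility — the spring shortens by R_B/k under the reaction it provides: δ_0 − R_B·δ_{BB} = R_B/k. With 1/k = 0.000233 m/kN, R_B = δ_0 / (δ_{BB} + 1/k) = 0.90305 / (0.014292 + 0.000233) = 62.18 kN.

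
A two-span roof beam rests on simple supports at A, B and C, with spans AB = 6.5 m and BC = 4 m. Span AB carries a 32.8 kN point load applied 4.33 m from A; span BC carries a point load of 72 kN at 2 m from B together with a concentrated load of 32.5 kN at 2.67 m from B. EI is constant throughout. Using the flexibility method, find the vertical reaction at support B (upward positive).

Insert a hinge at B; M_B is the redundant, and each span becomes simply supported.
Rotations at B on the released spans (each span's end-slope, ×1/EI):
  span AB: point load 32.8 at a = 4.33: Pab(L + a)/(6LEI) = 85.58/EI
  span BC: point load 72 at a = 2: Pab(L + b)/(6LEI) = 72/EI
  span BC: point load 32.5 at a = 2.67: Pab(L + b)/(6LEI) = 25.63/EI
  relative rotation θ_0 = (85.58 + 97.63)/EI = 183.2/EI
A unit hogging moment at B produces rotation L₁/(3EI) + L₂/(3EI) = 3.5/EI.
Compatibility: M_B·(L₁+L₂)/(3EI) = θ_0, giving M_B = 52.35 kN·m (hogging).
Span AB, ΣM about A with M_B applied at B: R_B^{AB}·6.5 = 142 + 52.35, so R_B^{AB} = 29.9 kN and R_A = 32.8 − 29.9 = 2.897 kN.
Span BC, ΣM about C: R_B^{BC}·4 = 187.2 + 52.35, so R_B^{BC} = 59.89 kN and R_C = 104.5 − 59.89 = 44.61 kN.
R_B = 29.9 + 59.89 = 89.8 kN.

R_B = 89.8 kN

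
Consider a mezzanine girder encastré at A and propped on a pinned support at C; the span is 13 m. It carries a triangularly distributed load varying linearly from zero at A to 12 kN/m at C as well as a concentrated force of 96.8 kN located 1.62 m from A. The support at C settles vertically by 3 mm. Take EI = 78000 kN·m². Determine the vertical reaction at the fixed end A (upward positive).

Remove the prop at C; the released (primary) structure is a cantilever built in at A.
Downward deflection at the released point C due to the loads:
  triangular load, peak 12 at the free end: 11w₀L⁴/(120EI) = 31417/EI
  point load 96.8 at a = 1.62: Pa²(3L − a)/(6EI) = 1583/EI
  δ_0 = 33000/EI
Tip deflection under a unit load at C: L³/(3EI) = 732.3/EI.
With EI = 78000 kN·m²: δ_0 = 0.42307 m and δ_{CC} = 0.009389 m/kN.
Compatibility — the beam at C must follow the support down by 0.003 m: δ_0 − R_C·δ_{CC} = 0.003, so R_C = (0.42307 − 0.003)/0.009389 = 44.74 kN.
Vertical equilibrium: R_A = ΣP − R_C = 174.8 − 44.74 = 130.1 kN.

R_A = 130.1 kN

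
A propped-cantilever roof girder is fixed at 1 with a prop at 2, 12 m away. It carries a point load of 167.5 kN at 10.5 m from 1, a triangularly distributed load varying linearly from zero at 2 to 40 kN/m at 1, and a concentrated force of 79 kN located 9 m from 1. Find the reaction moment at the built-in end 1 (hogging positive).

Release the roller at 2. Primary structure: cantilever fixed at 1.
Downward deflection at the released point 2 due to the loads:
  point load 167.5 at a = 10.5: Pa²(3L − a)/(6EI) = 78484/EI
  triangular load, peak 40 at the fixed end: w₀L⁴/(30EI) = 27648/EI
  point load 79 at a = 9: Pa²(3L − a)/(6EI) = 28796/EI
  δ_0 = 134928/EI
Tip deflection under a unit load at 2: L³/(3EI) = 576/EI.
Compatibility at 2: δ_0 − R_2·δ_{22} = 0, so R_2 = 134928/576 = 234.2 kN.
Moment equilibrium about 1: M_1 = Σ(load moments about 1) − R_2·L = 3430 − 234.2×12 = 618.8 kN·m.

M_1 = 618.8 kN·m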